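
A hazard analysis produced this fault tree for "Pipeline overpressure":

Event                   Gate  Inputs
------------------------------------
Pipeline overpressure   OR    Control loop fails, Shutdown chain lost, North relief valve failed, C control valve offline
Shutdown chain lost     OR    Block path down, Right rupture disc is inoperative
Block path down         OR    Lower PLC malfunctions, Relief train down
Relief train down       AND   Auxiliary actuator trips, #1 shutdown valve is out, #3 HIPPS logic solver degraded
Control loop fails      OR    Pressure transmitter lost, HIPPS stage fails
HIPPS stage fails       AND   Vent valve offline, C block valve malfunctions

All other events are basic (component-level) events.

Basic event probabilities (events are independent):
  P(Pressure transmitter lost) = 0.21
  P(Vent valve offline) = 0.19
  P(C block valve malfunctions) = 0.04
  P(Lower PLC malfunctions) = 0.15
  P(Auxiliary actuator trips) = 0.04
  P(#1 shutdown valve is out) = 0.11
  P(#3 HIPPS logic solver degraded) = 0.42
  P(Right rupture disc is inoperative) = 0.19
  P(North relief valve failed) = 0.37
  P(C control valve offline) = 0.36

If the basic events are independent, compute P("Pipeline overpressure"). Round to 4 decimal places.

P(HIPPS stage fails) [AND] = 0.19 × 0.04 = 0.007600
P(Control loop fails) [OR] = 1 − (1−0.21) × (1−0.007600) = 0.216004
P(Relief train down) [AND] = 0.04 × 0.11 × 0.42 = 0.001848
P(Block path down) [OR] = 1 − (1−0.15) × (1−0.001848) = 0.151571
P(Shutdown chain lost) [OR] = 1 − (1−0.151571) × (1−0.19) = 0.312773
P(Pipeline overpressure) [OR] = 1 − (1−0.216004) × (1−0.312773) × (1−0.37) × (1−0.36) = 0.782763
Rounded to 4 decimal places: P(Pipeline overpressure) ≈ 0.7828.

0.7828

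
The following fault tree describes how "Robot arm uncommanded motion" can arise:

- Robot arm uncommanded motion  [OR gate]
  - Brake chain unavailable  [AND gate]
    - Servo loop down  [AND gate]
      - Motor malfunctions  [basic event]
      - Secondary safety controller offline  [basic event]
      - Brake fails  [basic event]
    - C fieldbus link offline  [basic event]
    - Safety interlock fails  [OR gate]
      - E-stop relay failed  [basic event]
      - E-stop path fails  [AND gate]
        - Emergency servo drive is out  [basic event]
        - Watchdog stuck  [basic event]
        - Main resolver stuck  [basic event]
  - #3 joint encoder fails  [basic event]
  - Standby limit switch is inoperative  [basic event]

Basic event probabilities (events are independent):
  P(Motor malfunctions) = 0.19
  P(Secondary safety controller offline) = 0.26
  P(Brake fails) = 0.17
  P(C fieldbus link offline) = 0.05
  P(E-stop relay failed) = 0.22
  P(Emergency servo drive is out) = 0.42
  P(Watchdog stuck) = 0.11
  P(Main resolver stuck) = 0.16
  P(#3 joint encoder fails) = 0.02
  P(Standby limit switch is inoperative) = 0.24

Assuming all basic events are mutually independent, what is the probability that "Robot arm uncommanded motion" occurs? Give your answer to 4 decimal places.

0.2553

P(Servo loop down) [AND] = 0.19 × 0.26 × 0.17 = 0.008398
P(E-stop path fails) [AND] = 0.42 × 0.11 × 0.16 = 0.007392
P(Safety interlock fails) [OR] = 1 − (1−0.22) × (1−0.007392) = 0.225766
P(Brake chain unavailable) [AND] = 0.008398 × 0.05 × 0.225766 = 0.000095
P(Robot arm uncommanded motion) [OR] = 1 − (1−0.000095) × (1−0.02) × (1−0.24) = 0.255271
Rounded to 4 decimal places: P(Robot arm uncommanded motion) ≈ 0.2553.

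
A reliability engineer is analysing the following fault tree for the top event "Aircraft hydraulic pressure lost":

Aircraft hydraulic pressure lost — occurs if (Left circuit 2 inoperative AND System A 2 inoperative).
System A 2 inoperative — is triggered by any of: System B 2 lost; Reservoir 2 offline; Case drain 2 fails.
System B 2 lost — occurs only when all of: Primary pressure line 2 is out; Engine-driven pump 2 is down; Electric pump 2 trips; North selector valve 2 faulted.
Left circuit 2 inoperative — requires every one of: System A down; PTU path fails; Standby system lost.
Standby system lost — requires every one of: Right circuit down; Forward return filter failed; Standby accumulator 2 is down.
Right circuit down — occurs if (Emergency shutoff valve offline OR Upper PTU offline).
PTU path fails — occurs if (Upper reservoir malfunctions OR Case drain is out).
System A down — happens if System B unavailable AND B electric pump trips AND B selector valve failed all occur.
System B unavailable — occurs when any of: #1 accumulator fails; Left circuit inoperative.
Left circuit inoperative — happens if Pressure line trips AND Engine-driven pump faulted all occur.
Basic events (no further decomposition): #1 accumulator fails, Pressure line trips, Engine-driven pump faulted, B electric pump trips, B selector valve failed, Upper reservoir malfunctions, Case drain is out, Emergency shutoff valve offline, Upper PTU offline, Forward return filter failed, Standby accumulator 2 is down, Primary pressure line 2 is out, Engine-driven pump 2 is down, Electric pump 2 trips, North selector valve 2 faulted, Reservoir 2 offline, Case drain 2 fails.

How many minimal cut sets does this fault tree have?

24

Left circuit inoperative [AND]: one cut set from each child combined → 1 × 1 = 1 cut set(s).
System B unavailable [OR]: union of children's cut sets → 2 cut set(s).
System A down [AND]: one cut set from each child combined → 2 × 1 × 1 = 2 cut set(s).
PTU path fails [OR]: union of children's cut sets → 2 cut set(s).
Right circuit down [OR]: union of children's cut sets → 2 cut set(s).
Standby system lost [AND]: one cut set from each child combined → 2 × 1 × 1 = 2 cut set(s).
Left circuit 2 inoperative [AND]: one cut set from each child combined → 2 × 2 × 2 = 8 cut set(s).
System B 2 lost [AND]: one cut set from each child combined → 1 × 1 × 1 × 1 = 1 cut set(s).
System A 2 inoperative [OR]: union of children's cut sets → 3 cut set(s).
Aircraft hydraulic pressure lost [AND]: one cut set from each child combined → 8 × 3 = 24 cut set(s).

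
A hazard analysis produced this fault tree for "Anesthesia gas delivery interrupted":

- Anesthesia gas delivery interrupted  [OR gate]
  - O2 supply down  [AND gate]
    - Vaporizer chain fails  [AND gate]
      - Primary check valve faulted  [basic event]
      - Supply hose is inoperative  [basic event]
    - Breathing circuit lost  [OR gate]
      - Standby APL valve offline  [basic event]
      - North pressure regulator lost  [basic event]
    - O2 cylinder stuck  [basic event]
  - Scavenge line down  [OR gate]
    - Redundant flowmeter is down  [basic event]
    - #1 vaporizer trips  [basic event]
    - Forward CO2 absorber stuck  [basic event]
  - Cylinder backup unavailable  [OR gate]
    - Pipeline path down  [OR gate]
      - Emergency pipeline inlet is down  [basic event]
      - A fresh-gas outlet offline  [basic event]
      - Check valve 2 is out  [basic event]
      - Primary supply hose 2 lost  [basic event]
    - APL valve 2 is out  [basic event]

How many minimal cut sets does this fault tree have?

Vaporizer chain fails [AND]: one cut set from each child combined → 1 × 1 = 1 cut set(s).
Breathing circuit lost [OR]: union of children's cut sets → 2 cut set(s).
O2 supply down [AND]: one cut set from each child combined → 1 × 2 × 1 = 2 cut set(s).
Scavenge line down [OR]: union of children's cut sets → 3 cut set(s).
Pipeline path down [OR]: union of children's cut sets → 4 cut set(s).
Cylinder backup unavailable [OR]: union of children's cut sets → 5 cut set(s).
Anesthesia gas delivery interrupted [OR]: union of children's cut sets → 10 cut set(s).
Minimal cut sets: {O2 cylinder stuck, Primary check valve faulted, Standby APL valve offline, Supply hose is inoperative}; {North pressure regulator lost, O2 cylinder stuck, Primary check valve faulted, Supply hose is inoperative}; {Redundant flowmeter is down}; {#1 vaporizer trips}; {Forward CO2 absorber stuck}; {Emergency pipeline inlet is down}; {A fresh-gas outlet offline}; {Check valve 2 is out}; {Primary supply hose 2 lost}; {APL valve 2 is out}.

10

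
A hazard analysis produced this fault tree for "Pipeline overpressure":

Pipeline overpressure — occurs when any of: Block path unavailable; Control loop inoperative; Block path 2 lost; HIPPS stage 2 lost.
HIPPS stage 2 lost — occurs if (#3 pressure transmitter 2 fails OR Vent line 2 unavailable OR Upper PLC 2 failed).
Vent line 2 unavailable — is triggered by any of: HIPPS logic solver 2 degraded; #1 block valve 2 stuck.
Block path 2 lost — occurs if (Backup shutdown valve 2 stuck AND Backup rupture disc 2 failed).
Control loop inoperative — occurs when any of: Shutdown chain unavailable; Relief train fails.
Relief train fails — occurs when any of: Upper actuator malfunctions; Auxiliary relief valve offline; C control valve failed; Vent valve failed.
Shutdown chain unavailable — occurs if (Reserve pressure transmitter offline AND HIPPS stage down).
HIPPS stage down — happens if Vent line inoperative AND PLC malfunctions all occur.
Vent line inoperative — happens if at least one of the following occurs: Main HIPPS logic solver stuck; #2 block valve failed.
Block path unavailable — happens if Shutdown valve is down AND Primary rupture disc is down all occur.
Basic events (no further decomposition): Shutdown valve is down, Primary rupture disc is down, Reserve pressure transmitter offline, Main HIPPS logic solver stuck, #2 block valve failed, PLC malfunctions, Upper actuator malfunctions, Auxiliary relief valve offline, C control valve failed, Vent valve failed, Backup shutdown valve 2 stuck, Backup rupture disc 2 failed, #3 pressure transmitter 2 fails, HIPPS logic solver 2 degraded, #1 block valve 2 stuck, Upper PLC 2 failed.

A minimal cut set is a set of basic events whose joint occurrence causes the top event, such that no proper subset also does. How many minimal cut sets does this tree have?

12

Block path unavailable [AND]: one cut set from each child combined → 1 × 1 = 1 cut set(s).
Vent line inoperative [OR]: union of children's cut sets → 2 cut set(s).
HIPPS stage down [AND]: one cut set from each child combined → 2 × 1 = 2 cut set(s).
Shutdown chain unavailable [AND]: one cut set from each child combined → 1 × 2 = 2 cut set(s).
Relief train fails [OR]: union of children's cut sets → 4 cut set(s).
Control loop inoperative [OR]: union of children's cut sets → 6 cut set(s).
Block path 2 lost [AND]: one cut set from each child combined → 1 × 1 = 1 cut set(s).
Vent line 2 unavailable [OR]: union of children's cut sets → 2 cut set(s).
HIPPS stage 2 lost [OR]: union of children's cut sets → 4 cut set(s).
Pipeline overpressure [OR]: union of children's cut sets → 12 cut set(s).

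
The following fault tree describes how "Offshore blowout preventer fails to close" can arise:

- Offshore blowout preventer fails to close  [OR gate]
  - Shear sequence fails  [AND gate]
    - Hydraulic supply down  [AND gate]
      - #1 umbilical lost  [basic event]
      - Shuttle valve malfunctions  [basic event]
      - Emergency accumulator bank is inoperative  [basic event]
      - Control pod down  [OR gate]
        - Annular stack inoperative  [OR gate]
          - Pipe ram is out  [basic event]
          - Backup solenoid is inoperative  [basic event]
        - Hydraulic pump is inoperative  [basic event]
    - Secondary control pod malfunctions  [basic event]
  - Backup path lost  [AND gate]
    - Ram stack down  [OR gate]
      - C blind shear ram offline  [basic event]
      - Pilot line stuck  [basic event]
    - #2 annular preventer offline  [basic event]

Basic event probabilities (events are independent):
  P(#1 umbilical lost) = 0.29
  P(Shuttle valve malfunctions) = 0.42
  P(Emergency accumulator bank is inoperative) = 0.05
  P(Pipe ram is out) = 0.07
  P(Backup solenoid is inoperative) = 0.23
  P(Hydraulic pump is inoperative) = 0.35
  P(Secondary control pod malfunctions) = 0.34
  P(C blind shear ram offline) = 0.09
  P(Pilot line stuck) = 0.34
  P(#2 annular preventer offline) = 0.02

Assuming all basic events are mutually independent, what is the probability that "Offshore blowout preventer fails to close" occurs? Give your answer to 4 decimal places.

0.0091

P(Annular stack inoperative) [OR] = 1 − (1−0.07) × (1−0.23) = 0.283900
P(Control pod down) [OR] = 1 − (1−0.283900) × (1−0.35) = 0.534535
P(Hydraulic supply down) [AND] = 0.29 × 0.42 × 0.05 × 0.534535 = 0.003255
P(Shear sequence fails) [AND] = 0.003255 × 0.34 = 0.001107
P(Ram stack down) [OR] = 1 − (1−0.09) × (1−0.34) = 0.399400
P(Backup path lost) [AND] = 0.399400 × 0.02 = 0.007988
P(Offshore blowout preventer fails to close) [OR] = 1 − (1−0.001107) × (1−0.007988) = 0.009086
Rounded to 4 decimal places: P(Offshore blowout preventer fails to close) ≈ 0.0091.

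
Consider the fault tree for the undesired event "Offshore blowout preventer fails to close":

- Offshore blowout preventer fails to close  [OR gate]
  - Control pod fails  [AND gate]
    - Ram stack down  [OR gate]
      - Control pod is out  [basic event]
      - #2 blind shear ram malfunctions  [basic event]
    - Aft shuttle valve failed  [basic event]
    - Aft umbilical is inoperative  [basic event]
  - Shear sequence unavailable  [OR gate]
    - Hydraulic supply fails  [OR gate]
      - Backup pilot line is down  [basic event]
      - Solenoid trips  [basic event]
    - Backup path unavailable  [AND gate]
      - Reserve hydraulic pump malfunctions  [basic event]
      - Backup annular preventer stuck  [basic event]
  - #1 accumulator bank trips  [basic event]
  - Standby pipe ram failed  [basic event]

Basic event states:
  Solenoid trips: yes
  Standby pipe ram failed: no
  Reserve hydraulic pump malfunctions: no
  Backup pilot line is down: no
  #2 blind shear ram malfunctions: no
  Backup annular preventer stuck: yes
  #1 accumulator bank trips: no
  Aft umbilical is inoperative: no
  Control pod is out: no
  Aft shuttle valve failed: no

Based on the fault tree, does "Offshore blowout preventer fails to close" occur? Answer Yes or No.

Ram stack down [OR]: Control pod is out=not, #2 blind shear ram malfunctions=not → no input occurs → does not occur.
Control pod fails [AND]: Ram stack down=not, Aft shuttle valve failed=not, Aft umbilical is inoperative=not → not all inputs occur → does not occur.
Hydraulic supply fails [OR]: Backup pilot line is down=not, Solenoid trips=occurs → at least one input occurs → occurs.
Backup path unavailable [AND]: Reserve hydraulic pump malfunctions=not, Backup annular preventer stuck=occurs → not all inputs occur → does not occur.
Shear sequence unavailable [OR]: Hydraulic supply fails=occurs, Backup path unavailable=not → at least one input occurs → occurs.
Offshore blowout preventer fails to close [OR]: Control pod fails=not, Shear sequence unavailable=occurs, #1 accumulator bank trips=not, Standby pipe ram failed=not → at least one input occurs → occurs.

Yes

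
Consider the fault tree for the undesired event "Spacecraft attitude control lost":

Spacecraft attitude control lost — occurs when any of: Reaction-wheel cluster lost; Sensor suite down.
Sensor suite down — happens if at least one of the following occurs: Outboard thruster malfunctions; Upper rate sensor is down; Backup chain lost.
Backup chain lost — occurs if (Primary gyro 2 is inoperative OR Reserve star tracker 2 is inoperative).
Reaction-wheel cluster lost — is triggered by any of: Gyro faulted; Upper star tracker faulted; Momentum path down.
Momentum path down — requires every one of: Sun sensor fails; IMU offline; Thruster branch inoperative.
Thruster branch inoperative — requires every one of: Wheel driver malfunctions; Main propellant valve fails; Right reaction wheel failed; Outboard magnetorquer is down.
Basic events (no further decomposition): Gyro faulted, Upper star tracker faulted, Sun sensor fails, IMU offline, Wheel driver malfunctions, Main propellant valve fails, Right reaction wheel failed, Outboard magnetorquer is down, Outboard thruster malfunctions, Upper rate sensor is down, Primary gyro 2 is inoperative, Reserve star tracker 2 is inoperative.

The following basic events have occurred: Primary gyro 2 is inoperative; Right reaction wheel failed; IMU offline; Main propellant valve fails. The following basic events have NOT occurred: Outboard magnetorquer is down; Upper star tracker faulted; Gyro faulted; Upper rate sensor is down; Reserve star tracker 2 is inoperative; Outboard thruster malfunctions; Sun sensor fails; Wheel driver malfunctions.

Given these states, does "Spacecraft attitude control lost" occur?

Thruster branch inoperative [AND]: Wheel driver malfunctions=not, Main propellant valve fails=occurs, Right reaction wheel failed=occurs, Outboard magnetorquer is down=not → not all inputs occur → does not occur.
Momentum path down [AND]: Sun sensor fails=not, IMU offline=occurs, Thruster branch inoperative=not → not all inputs occur → does not occur.
Reaction-wheel cluster lost [OR]: Gyro faulted=not, Upper star tracker faulted=not, Momentum path down=not → no input occurs → does not occur.
Backup chain lost [OR]: Primary gyro 2 is inoperative=occurs, Reserve star tracker 2 is inoperative=not → at least one input occurs → occurs.
Sensor suite down [OR]: Outboard thruster malfunctions=not, Upper rate sensor is down=not, Backup chain lost=occurs → at least one input occurs → occurs.
Spacecraft attitude control lost [OR]: Reaction-wheel cluster lost=not, Sensor suite down=occurs → at least one input occurs → occurs.

Yes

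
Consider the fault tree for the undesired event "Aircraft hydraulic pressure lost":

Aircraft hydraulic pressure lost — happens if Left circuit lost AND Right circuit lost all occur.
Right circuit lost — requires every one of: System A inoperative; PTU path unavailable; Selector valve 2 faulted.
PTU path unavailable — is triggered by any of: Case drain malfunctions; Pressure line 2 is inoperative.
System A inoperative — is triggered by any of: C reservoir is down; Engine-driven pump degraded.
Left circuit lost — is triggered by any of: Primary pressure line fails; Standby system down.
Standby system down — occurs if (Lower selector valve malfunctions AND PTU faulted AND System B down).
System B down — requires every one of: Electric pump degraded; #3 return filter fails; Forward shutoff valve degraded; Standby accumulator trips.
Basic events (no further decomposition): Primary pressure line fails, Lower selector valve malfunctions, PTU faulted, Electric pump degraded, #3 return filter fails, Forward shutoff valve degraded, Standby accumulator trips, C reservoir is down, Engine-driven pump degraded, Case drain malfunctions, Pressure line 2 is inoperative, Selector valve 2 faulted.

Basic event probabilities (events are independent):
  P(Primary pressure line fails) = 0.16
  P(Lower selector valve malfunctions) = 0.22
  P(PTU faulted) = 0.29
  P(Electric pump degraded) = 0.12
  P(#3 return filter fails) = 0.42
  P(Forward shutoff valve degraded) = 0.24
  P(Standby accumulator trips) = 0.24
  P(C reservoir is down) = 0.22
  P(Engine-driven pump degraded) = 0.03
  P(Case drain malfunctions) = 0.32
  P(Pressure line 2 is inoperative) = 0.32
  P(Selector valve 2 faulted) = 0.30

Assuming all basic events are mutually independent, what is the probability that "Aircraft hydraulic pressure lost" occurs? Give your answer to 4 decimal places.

0.0063

P(System B down) [AND] = 0.12 × 0.42 × 0.24 × 0.24 = 0.002903
P(Standby system down) [AND] = 0.22 × 0.29 × 0.002903 = 0.000185
P(Left circuit lost) [OR] = 1 − (1−0.16) × (1−0.000185) = 0.160155
P(System A inoperative) [OR] = 1 − (1−0.22) × (1−0.03) = 0.243400
P(PTU path unavailable) [OR] = 1 − (1−0.32) × (1−0.32) = 0.537600
P(Right circuit lost) [AND] = 0.243400 × 0.537600 × 0.30 = 0.039256
P(Aircraft hydraulic pressure lost) [AND] = 0.160155 × 0.039256 = 0.006287
Rounded to 4 decimal places: P(Aircraft hydraulic pressure lost) ≈ 0.0063.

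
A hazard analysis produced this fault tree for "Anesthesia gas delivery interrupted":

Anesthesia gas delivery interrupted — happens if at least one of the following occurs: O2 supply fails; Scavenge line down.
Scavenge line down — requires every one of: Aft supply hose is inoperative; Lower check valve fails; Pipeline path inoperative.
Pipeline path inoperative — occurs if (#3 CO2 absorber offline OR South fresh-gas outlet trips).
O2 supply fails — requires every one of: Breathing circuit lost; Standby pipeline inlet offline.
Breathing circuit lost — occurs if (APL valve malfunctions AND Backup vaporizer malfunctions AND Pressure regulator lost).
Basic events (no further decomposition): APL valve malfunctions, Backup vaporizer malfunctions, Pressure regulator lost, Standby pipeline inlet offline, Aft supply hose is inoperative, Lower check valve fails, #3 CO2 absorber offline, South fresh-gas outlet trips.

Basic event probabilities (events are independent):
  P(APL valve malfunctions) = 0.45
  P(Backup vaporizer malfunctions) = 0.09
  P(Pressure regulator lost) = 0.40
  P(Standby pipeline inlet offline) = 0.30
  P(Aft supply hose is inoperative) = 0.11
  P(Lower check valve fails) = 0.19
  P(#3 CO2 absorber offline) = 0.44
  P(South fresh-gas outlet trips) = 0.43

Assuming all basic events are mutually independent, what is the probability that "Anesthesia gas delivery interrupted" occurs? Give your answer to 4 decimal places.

P(Breathing circuit lost) [AND] = 0.45 × 0.09 × 0.40 = 0.016200
P(O2 supply fails) [AND] = 0.016200 × 0.30 = 0.004860
P(Pipeline path inoperative) [OR] = 1 − (1−0.44) × (1−0.43) = 0.680800
P(Scavenge line down) [AND] = 0.11 × 0.19 × 0.680800 = 0.014229
P(Anesthesia gas delivery interrupted) [OR] = 1 − (1−0.004860) × (1−0.014229) = 0.019020
Rounded to 4 decimal places: P(Anesthesia gas delivery interrupted) ≈ 0.0190.

0.0190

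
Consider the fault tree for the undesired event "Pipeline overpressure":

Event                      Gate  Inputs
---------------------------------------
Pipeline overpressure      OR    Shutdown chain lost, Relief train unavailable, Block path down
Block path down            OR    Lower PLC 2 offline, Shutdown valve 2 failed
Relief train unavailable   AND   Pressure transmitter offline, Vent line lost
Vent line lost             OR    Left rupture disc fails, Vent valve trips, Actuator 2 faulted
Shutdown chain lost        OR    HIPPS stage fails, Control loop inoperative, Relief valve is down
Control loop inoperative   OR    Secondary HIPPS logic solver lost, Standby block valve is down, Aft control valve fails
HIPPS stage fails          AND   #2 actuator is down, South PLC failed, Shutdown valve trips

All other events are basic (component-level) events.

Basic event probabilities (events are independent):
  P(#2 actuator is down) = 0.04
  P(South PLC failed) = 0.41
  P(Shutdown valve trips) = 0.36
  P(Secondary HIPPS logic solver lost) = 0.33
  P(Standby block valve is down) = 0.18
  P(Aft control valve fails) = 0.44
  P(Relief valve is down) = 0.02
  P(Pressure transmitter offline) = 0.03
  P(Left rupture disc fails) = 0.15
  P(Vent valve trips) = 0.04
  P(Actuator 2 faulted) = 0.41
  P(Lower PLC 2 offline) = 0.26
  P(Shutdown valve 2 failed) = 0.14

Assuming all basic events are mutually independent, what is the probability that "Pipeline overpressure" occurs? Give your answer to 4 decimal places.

P(HIPPS stage fails) [AND] = 0.04 × 0.41 × 0.36 = 0.005904
P(Control loop inoperative) [OR] = 1 − (1−0.33) × (1−0.18) × (1−0.44) = 0.692336
P(Shutdown chain lost) [OR] = 1 − (1−0.005904) × (1−0.692336) × (1−0.02) = 0.700269
P(Vent line lost) [OR] = 1 − (1−0.15) × (1−0.04) × (1−0.41) = 0.518560
P(Relief train unavailable) [AND] = 0.03 × 0.518560 = 0.015557
P(Block path down) [OR] = 1 − (1−0.26) × (1−0.14) = 0.363600
P(Pipeline overpressure) [OR] = 1 − (1−0.700269) × (1−0.015557) × (1−0.363600) = 0.812219
Rounded to 4 decimal places: P(Pipeline overpressure) ≈ 0.8122.

0.8122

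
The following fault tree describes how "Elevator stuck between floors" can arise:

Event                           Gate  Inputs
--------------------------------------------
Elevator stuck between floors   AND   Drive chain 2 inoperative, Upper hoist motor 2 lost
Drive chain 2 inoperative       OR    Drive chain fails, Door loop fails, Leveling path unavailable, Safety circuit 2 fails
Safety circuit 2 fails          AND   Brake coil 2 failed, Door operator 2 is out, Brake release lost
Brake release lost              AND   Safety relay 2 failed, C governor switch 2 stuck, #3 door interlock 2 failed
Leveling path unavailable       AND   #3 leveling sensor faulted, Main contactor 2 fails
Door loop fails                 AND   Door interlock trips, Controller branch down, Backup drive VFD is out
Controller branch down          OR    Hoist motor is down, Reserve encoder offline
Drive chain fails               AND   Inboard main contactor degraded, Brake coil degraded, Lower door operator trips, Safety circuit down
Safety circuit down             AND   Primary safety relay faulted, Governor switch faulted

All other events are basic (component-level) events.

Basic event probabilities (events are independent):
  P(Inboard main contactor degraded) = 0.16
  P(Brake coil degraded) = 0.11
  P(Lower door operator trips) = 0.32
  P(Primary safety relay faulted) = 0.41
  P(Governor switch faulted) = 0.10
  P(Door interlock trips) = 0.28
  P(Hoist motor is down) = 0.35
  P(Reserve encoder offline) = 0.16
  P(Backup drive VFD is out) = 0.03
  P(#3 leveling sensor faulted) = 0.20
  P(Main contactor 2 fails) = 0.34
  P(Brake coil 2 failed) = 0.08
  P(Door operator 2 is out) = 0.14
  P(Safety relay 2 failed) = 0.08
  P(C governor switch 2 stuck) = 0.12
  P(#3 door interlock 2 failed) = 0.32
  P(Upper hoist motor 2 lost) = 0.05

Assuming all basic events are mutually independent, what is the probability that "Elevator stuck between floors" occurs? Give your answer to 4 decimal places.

0.0036

P(Safety circuit down) [AND] = 0.41 × 0.10 = 0.041000
P(Drive chain fails) [AND] = 0.16 × 0.11 × 0.32 × 0.041000 = 0.000231
P(Controller branch down) [OR] = 1 − (1−0.35) × (1−0.16) = 0.454000
P(Door loop fails) [AND] = 0.28 × 0.454000 × 0.03 = 0.003814
P(Leveling path unavailable) [AND] = 0.20 × 0.34 = 0.068000
P(Brake release lost) [AND] = 0.08 × 0.12 × 0.32 = 0.003072
P(Safety circuit 2 fails) [AND] = 0.08 × 0.14 × 0.003072 = 0.000034
P(Drive chain 2 inoperative) [OR] = 1 − (1−0.000231) × (1−0.003814) × (1−0.068000) × (1−0.000034) = 0.071801
P(Elevator stuck between floors) [AND] = 0.071801 × 0.05 = 0.003590
Rounded to 4 decimal places: P(Elevator stuck between floors) ≈ 0.0036.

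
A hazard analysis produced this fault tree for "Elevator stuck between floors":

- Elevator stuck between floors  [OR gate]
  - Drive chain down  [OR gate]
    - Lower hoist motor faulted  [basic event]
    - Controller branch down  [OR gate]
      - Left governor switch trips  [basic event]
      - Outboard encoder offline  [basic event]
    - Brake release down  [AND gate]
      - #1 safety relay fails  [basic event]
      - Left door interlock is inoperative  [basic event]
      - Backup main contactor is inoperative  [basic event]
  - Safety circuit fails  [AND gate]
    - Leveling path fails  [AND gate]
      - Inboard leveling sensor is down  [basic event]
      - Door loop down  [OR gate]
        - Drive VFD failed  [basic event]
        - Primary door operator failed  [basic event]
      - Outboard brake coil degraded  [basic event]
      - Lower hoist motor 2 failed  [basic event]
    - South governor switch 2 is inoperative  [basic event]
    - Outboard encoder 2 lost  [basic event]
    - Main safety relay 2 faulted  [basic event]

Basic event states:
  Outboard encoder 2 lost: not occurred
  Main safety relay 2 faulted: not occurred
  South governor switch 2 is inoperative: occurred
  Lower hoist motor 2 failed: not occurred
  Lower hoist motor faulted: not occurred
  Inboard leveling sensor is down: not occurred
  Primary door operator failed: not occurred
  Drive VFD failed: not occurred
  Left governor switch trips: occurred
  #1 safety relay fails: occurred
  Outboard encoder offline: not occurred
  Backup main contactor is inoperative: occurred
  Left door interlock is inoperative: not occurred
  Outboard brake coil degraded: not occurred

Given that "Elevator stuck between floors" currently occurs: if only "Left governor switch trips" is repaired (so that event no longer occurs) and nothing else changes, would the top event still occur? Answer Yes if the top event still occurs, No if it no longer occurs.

No

Counterfactual: set "Left governor switch trips" to not occurred.
Controller branch down [OR]: Left governor switch trips=not, Outboard encoder offline=not → no input occurs → does not occur.
Brake release down [AND]: #1 safety relay fails=occurs, Left door interlock is inoperative=not, Backup main contactor is inoperative=occurs → not all inputs occur → does not occur.
Drive chain down [OR]: Lower hoist motor faulted=not, Controller branch down=not, Brake release down=not → no input occurs → does not occur.
Door loop down [OR]: Drive VFD failed=not, Primary door operator failed=not → no input occurs → does not occur.
Leveling path fails [AND]: Inboard leveling sensor is down=not, Door loop down=not, Outboard brake coil degraded=not, Lower hoist motor 2 failed=not → not all inputs occur → does not occur.
Safety circuit fails [AND]: Leveling path fails=not, South governor switch 2 is inoperative=occurs, Outboard encoder 2 lost=not, Main safety relay 2 faulted=not → not all inputs occur → does not occur.
Elevator stuck between floors [OR]: Drive chain down=not, Safety circuit fails=not → no input occurs → does not occur.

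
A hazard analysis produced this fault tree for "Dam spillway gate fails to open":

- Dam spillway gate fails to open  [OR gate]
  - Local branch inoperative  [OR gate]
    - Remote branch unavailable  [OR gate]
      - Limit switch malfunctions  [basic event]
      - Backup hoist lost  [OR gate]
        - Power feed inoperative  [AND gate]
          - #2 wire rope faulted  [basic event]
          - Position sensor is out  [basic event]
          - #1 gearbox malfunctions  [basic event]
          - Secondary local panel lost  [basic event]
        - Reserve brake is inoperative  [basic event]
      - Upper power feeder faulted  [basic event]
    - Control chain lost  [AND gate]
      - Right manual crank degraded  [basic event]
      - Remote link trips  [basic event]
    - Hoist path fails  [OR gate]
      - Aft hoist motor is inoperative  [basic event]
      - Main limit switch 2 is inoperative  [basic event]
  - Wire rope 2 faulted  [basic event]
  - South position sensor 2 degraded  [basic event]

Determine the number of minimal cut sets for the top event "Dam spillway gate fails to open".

Power feed inoperative [AND]: one cut set from each child combined → 1 × 1 × 1 × 1 = 1 cut set(s).
Backup hoist lost [OR]: union of children's cut sets → 2 cut set(s).
Remote branch unavailable [OR]: union of children's cut sets → 4 cut set(s).
Control chain lost [AND]: one cut set from each child combined → 1 × 1 = 1 cut set(s).
Hoist path fails [OR]: union of children's cut sets → 2 cut set(s).
Local branch inoperative [OR]: union of children's cut sets → 7 cut set(s).
Dam spillway gate fails to open [OR]: union of children's cut sets → 9 cut set(s).
Minimal cut sets: {Limit switch malfunctions}; {#1 gearbox malfunctions, #2 wire rope faulted, Position sensor is out, Secondary local panel lost}; {Reserve brake is inoperative}; {Upper power feeder faulted}; {Remote link trips, Right manual crank degraded}; {Aft hoist motor is inoperative}; {Main limit switch 2 is inoperative}; {Wire rope 2 faulted}; {South position sensor 2 degraded}.

9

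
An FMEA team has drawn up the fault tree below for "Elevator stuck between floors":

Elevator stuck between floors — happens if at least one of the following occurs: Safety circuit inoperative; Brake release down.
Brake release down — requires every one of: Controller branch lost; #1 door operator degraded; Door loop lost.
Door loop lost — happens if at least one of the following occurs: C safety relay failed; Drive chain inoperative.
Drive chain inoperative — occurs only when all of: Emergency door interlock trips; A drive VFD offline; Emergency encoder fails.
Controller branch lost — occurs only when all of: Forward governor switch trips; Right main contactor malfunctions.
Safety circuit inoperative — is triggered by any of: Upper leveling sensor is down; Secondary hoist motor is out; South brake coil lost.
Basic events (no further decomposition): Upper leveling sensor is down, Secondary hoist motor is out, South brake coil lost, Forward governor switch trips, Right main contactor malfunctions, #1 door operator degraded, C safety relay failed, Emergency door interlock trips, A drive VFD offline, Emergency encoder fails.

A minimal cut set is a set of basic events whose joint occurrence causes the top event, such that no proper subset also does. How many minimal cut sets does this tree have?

Safety circuit inoperative [OR]: union of children's cut sets → 3 cut set(s).
Controller branch lost [AND]: one cut set from each child combined → 1 × 1 = 1 cut set(s).
Drive chain inoperative [AND]: one cut set from each child combined → 1 × 1 × 1 = 1 cut set(s).
Door loop lost [OR]: union of children's cut sets → 2 cut set(s).
Brake release down [AND]: one cut set from each child combined → 1 × 1 × 2 = 2 cut set(s).
Elevator stuck between floors [OR]: union of children's cut sets → 5 cut set(s).
Minimal cut sets: {Upper leveling sensor is down}; {Secondary hoist motor is out}; {South brake coil lost}; {#1 door operator degraded, C safety relay failed, Forward governor switch trips, Right main contactor malfunctions}; {#1 door operator degraded, A drive VFD offline, Emergency door interlock trips, Emergency encoder fails, Forward governor switch trips, Right main contactor malfunctions}.

5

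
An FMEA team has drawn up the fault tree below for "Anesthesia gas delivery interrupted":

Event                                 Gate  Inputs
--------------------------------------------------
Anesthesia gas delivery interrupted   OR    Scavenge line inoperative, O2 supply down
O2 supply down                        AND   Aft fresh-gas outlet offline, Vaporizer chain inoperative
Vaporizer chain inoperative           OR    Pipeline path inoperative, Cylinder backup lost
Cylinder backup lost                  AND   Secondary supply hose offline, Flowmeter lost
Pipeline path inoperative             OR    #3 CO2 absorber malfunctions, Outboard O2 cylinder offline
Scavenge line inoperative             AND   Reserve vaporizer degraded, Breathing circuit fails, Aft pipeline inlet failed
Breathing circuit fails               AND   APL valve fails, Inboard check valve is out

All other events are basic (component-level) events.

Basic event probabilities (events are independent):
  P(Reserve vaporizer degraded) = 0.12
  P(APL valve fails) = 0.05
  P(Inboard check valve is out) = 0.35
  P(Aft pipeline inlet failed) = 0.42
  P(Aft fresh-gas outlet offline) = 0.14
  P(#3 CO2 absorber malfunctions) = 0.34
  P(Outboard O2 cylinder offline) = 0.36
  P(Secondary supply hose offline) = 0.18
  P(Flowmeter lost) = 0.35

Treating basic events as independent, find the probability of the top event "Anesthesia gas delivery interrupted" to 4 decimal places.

P(Breathing circuit fails) [AND] = 0.05 × 0.35 = 0.017500
P(Scavenge line inoperative) [AND] = 0.12 × 0.017500 × 0.42 = 0.000882
P(Pipeline path inoperative) [OR] = 1 − (1−0.34) × (1−0.36) = 0.577600
P(Cylinder backup lost) [AND] = 0.18 × 0.35 = 0.063000
P(Vaporizer chain inoperative) [OR] = 1 − (1−0.577600) × (1−0.063000) = 0.604211
P(O2 supply down) [AND] = 0.14 × 0.604211 = 0.084590
P(Anesthesia gas delivery interrupted) [OR] = 1 − (1−0.000882) × (1−0.084590) = 0.085397
Rounded to 4 decimal places: P(Anesthesia gas delivery interrupted) ≈ 0.0854.

0.0854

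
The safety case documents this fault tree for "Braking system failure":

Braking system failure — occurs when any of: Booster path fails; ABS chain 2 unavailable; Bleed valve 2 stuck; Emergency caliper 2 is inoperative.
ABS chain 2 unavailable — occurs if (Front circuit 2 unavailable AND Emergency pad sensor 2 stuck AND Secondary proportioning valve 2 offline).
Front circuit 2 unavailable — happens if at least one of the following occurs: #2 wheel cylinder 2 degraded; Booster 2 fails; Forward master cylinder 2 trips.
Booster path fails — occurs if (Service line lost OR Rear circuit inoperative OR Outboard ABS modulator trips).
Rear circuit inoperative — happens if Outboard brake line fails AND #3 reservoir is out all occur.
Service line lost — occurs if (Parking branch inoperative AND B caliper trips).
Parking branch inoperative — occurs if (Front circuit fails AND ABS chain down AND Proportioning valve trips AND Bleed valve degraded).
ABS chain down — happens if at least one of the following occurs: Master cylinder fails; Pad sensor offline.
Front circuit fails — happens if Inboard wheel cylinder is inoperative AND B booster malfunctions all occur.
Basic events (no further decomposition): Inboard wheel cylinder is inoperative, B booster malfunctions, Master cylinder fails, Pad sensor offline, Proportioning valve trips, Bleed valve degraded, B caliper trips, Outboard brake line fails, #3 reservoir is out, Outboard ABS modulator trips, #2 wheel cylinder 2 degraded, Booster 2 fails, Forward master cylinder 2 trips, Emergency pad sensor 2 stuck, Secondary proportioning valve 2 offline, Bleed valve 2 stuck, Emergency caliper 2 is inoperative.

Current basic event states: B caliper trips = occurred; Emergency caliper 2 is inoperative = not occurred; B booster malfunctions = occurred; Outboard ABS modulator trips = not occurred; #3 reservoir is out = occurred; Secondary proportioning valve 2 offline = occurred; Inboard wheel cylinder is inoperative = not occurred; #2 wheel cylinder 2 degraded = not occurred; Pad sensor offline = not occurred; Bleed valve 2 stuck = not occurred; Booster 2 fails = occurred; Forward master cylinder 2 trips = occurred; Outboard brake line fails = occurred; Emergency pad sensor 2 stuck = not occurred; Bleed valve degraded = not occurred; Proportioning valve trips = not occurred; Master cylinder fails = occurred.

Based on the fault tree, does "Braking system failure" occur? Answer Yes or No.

Front circuit fails [AND]: Inboard wheel cylinder is inoperative=not, B booster malfunctions=occurs → not all inputs occur → does not occur.
ABS chain down [OR]: Master cylinder fails=occurs, Pad sensor offline=not → at least one input occurs → occurs.
Parking branch inoperative [AND]: Front circuit fails=not, ABS chain down=occurs, Proportioning valve trips=not, Bleed valve degraded=not → not all inputs occur → does not occur.
Service line lost [AND]: Parking branch inoperative=not, B caliper trips=occurs → not all inputs occur → does not occur.
Rear circuit inoperative [AND]: Outboard brake line fails=occurs, #3 reservoir is out=occurs → all inputs occur → occurs.
Booster path fails [OR]: Service line lost=not, Rear circuit inoperative=occurs, Outboard ABS modulator trips=not → at least one input occurs → occurs.
Front circuit 2 unavailable [OR]: #2 wheel cylinder 2 degraded=not, Booster 2 fails=occurs, Forward master cylinder 2 trips=occurs → at least one input occurs → occurs.
ABS chain 2 unavailable [AND]: Front circuit 2 unavailable=occurs, Emergency pad sensor 2 stuck=not, Secondary proportioning valve 2 offline=occurs → not all inputs occur → does not occur.
Braking system failure [OR]: Booster path fails=occurs, ABS chain 2 unavailable=not, Bleed valve 2 stuck=not, Emergency caliper 2 is inoperative=not → at least one input occurs → occurs.

Yes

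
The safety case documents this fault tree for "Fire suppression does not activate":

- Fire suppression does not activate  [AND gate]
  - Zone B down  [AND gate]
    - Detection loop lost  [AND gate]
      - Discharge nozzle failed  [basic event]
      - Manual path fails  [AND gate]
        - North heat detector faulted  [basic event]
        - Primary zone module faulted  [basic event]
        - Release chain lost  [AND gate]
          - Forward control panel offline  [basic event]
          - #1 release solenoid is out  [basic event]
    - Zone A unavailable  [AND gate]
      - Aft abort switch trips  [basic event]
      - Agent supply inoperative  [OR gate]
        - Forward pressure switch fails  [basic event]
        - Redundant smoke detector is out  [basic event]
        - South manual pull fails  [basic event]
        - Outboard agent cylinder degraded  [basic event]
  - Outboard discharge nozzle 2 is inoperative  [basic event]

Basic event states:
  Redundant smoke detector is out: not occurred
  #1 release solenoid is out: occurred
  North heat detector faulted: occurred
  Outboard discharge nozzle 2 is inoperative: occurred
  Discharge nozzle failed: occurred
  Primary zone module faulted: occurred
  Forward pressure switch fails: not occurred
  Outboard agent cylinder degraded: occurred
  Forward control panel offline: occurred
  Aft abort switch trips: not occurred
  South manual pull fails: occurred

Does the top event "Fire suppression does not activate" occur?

No

Release chain lost [AND]: Forward control panel offline=occurs, #1 release solenoid is out=occurs → all inputs occur → occurs.
Manual path fails [AND]: North heat detector faulted=occurs, Primary zone module faulted=occurs, Release chain lost=occurs → all inputs occur → occurs.
Detection loop lost [AND]: Discharge nozzle failed=occurs, Manual path fails=occurs → all inputs occur → occurs.
Agent supply inoperative [OR]: Forward pressure switch fails=not, Redundant smoke detector is out=not, South manual pull fails=occurs, Outboard agent cylinder degraded=occurs → at least one input occurs → occurs.
Zone A unavailable [AND]: Aft abort switch trips=not, Agent supply inoperative=occurs → not all inputs occur → does not occur.
Zone B down [AND]: Detection loop lost=occurs, Zone A unavailable=not → not all inputs occur → does not occur.
Fire suppression does not activate [AND]: Zone B down=not, Outboard discharge nozzle 2 is inoperative=occurs → not all inputs occur → does not occur.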